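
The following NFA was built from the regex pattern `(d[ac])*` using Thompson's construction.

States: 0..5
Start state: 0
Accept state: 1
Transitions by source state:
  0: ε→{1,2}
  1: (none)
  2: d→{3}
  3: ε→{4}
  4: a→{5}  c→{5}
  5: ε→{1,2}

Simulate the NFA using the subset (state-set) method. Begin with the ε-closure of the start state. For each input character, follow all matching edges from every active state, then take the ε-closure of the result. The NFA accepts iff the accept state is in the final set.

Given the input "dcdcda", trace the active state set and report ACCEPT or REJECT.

start: ε-closure({0}) = {0,1,2}
'd' @ 1: {3,4}
'c' @ 2: {1,2,5}  [accepting]
'd' @ 3: {3,4}
'c' @ 4: {1,2,5}  [accepting]
'd' @ 5: {3,4}
'a' @ 6: {1,2,5}  [accepting]
end set {1,2,5} — state 1 in

Answer: ACCEPT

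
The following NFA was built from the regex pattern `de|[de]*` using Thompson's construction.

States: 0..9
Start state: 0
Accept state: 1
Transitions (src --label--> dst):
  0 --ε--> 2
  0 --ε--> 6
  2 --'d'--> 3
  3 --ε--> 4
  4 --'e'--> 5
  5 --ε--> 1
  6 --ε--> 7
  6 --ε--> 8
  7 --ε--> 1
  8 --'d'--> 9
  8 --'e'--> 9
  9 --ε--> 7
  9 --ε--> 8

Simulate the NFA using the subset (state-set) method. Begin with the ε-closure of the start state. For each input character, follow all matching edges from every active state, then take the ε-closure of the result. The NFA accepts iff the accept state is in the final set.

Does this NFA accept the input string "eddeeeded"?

Answer: ACCEPT

Trace:
S₀ = ε-closure({0}) = {0,1,2,6,7,8}
'e' @ 1: {1,7,8,9}  (accept∈set)
'd' @ 2: {1,7,8,9}  (accept∈set)
'd' @ 3: {1,7,8,9}  (accept∈set)
'e' @ 4: {1,7,8,9}  (accept∈set)
'e' @ 5: {1,7,8,9}  (accept∈set)
'e' @ 6: {1,7,8,9}  (accept∈set)
'd' @ 7: {1,7,8,9}  (accept∈set)
'e' @ 8: {1,7,8,9}  (accept∈set)
'd' @ 9: {1,7,8,9}  (accept∈set)
end set {1,7,8,9} — state 1 in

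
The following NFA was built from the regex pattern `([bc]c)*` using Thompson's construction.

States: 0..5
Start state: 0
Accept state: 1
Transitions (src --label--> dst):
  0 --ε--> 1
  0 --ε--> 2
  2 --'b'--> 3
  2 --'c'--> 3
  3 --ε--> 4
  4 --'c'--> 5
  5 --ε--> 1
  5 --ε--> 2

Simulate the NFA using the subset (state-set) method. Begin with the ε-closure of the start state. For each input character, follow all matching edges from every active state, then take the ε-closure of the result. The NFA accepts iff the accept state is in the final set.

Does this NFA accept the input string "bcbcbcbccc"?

S₀ = ε-closure({0}) = {0,1,2}
'b' @ 1: {3,4}
'c' @ 2: {1,2,5}  ✓accept
'b' @ 3: {3,4}
'c' @ 4: {1,2,5}  ✓accept
'b' @ 5: {3,4}
'c' @ 6: {1,2,5}  ✓accept
'b' @ 7: {3,4}
'c' @ 8: {1,2,5}  ✓accept
'c' @ 9: {3,4}
'c' @ 10: {1,2,5}  ✓accept
after full input: {1,2,5}  (accept=1 in)

Answer: ACCEPT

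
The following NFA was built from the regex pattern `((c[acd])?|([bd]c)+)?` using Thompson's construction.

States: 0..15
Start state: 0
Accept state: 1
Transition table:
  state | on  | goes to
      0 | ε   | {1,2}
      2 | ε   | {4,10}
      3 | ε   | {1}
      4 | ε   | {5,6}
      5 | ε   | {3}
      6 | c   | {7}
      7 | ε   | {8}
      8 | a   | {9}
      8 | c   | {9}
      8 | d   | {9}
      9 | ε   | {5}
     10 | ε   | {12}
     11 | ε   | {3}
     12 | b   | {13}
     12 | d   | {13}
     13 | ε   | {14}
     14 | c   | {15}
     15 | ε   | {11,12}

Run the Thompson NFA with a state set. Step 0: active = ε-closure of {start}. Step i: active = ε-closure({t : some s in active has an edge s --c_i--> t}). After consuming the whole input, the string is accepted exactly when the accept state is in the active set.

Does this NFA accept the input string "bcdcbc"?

initial (ε-close {0}): {0,1,2,3,4,5,6,10,12}
'b' @ 1: {13,14}
'c' @ 2: {1,3,11,12,15}  ✓accept
'd' @ 3: {13,14}
'c' @ 4: {1,3,11,12,15}  ✓accept
'b' @ 5: {13,14}
'c' @ 6: {1,3,11,12,15}  ✓accept
end set {1,3,11,12,15} — state 1 in

Answer: ACCEPT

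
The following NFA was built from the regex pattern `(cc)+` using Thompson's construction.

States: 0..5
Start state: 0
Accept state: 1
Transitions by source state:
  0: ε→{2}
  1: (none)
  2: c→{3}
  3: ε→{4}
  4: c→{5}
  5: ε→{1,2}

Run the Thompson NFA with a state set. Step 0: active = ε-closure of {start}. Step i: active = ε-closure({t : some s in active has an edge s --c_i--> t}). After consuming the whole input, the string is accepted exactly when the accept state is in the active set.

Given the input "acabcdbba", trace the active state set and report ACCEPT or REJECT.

start: ε-closure({0}) = {0,2}
'a' @ 1: {}  — state set empty
rest 'cabcdbba' ignored (set empty)
end set {} — state 1 not in

Answer: REJECT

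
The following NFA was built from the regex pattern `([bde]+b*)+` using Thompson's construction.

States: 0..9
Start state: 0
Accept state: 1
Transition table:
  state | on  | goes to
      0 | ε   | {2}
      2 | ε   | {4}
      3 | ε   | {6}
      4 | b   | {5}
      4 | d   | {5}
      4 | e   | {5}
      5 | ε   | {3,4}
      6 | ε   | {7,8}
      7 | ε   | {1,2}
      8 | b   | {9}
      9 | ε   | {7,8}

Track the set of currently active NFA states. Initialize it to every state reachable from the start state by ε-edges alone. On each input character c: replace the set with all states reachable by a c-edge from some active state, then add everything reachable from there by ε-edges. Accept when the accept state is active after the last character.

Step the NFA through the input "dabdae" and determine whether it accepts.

S₀ = ε-closure({0}) = {0,2,4}
'd' @ 1: {1,2,3,4,5,6,7,8}  ✓accept
'a' @ 2: {}  — state set empty
rest 'bdae' ignored (set empty)
end set {} — state 1 not in

Answer: REJECT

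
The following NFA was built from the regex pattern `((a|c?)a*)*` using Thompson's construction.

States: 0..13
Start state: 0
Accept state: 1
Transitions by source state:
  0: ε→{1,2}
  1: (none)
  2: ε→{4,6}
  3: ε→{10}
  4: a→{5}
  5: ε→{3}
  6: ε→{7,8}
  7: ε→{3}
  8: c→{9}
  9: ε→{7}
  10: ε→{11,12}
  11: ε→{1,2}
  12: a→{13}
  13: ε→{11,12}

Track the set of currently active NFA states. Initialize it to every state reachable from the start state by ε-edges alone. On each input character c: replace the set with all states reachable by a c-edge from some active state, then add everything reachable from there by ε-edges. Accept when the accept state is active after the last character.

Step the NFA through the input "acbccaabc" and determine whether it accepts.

Answer: REJECT

Derivation:
initial (ε-close {0}): {0,1,2,3,4,6,7,8,10,11,12}
'a' @ 1: {1,2,3,4,5,6,7,8,10,11,12,13}  ✓accept
'c' @ 2: {1,2,3,4,6,7,8,9,10,11,12}  ✓accept
'b' @ 3: {}  — no active states
rest 'ccaabc' ignored (set empty)
end set {} — state 1 not in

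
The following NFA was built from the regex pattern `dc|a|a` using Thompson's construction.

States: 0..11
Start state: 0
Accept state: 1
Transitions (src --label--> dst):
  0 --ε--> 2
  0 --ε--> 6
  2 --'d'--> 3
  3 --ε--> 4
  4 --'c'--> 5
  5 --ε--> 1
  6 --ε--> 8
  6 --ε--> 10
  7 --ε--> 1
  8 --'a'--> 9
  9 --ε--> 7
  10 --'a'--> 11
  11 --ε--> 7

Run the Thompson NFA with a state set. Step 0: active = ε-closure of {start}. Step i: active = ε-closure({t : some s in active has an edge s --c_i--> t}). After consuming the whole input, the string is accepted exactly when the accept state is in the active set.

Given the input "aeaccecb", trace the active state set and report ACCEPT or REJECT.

Answer: REJECT

Steps:
S₀ = ε-closure({0}) = {0,2,6,8,10}
'a' @ 1: {1,7,9,11}  ✓accept
'e' @ 2: {}  — state set empty
rest 'accecb' ignored (set empty)
end set {} — state 1 not in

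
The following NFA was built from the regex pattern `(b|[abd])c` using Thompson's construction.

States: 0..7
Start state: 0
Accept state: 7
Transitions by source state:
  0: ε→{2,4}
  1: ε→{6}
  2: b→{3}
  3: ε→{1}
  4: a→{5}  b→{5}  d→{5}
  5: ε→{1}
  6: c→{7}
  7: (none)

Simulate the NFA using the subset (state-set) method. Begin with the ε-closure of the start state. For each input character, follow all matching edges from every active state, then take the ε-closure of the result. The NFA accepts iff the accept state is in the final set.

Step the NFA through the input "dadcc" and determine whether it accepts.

start: ε-closure({0}) = {0,2,4}
'd' @ 1: {1,5,6}
'a' @ 2: {}  — no active states
rest 'dcc' ignored (set empty)
after full input: {}  (accept=7 not in)

Answer: REJECT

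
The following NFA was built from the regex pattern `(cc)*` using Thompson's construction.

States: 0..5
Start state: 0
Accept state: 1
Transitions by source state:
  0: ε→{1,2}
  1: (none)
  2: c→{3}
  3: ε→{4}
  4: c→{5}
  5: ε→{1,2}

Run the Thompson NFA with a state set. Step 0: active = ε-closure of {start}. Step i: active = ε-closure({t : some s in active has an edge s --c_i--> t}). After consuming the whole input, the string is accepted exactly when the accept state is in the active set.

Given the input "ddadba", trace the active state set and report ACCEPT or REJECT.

Answer: REJECT

Trace:
start: ε-closure({0}) = {0,1,2}
'd' @ 1: {}  — no active states
rest 'dadba' ignored (set empty)
after full input: {}  (accept=1 not in)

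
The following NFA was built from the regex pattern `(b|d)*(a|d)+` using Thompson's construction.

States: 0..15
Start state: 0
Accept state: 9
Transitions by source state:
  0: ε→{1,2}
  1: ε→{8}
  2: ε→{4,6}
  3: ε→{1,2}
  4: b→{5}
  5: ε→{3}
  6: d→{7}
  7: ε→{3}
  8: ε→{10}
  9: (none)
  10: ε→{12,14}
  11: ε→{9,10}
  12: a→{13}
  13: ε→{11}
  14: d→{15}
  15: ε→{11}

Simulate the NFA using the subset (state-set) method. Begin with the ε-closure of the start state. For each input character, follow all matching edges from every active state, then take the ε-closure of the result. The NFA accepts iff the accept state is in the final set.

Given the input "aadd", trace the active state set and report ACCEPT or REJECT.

Answer: ACCEPT

Derivation:
S₀ = ε-closure({0}) = {0,1,2,4,6,8,10,12,14}
'a' @ 1: {9,10,11,12,13,14}  ✓accept
'a' @ 2: {9,10,11,12,13,14}  ✓accept
'd' @ 3: {9,10,11,12,14,15}  ✓accept
'd' @ 4: {9,10,11,12,14,15}  ✓accept
end set {9,10,11,12,14,15} — state 9 in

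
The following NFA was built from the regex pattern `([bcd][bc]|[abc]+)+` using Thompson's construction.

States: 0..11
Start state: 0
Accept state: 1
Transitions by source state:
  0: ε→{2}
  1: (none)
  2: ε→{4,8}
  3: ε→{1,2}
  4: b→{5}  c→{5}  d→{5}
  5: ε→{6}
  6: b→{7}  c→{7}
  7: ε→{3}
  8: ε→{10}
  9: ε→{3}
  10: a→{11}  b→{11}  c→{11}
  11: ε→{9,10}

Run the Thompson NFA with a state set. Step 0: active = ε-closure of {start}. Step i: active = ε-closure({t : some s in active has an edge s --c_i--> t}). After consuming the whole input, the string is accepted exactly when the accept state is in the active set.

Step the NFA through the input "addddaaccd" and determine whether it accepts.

Answer: REJECT

Derivation:
start: ε-closure({0}) = {0,2,4,8,10}
'a' @ 1: {1,2,3,4,8,9,10,11}  (accept∈set)
'd' @ 2: {5,6}
'd' @ 3: {}  — no active states
rest 'ddaaccd' ignored (set empty)
after full input: {}  (accept=1 not in)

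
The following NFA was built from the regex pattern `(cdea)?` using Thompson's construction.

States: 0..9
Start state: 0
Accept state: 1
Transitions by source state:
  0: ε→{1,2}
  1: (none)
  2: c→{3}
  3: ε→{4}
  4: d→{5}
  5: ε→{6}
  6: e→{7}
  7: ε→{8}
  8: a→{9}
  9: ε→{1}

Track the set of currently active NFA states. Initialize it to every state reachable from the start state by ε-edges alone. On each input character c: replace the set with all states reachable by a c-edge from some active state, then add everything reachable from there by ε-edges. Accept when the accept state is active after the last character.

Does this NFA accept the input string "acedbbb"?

Answer: REJECT

Trace:
S₀ = ε-closure({0}) = {0,1,2}
'a' @ 1: {}  — dead — no transitions
rest 'cedbbb' ignored (set empty)
end set {} — state 1 not in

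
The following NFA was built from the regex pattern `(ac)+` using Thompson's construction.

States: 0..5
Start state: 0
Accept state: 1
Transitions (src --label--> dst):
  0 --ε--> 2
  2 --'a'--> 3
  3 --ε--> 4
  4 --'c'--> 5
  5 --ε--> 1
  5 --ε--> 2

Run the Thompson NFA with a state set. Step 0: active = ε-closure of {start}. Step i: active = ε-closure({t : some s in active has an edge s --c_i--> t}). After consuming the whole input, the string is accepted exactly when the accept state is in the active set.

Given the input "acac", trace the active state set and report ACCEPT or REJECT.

Answer: ACCEPT

Steps:
start: ε-closure({0}) = {0,2}
'a' @ 1: {3,4}
'c' @ 2: {1,2,5}  ✓accept
'a' @ 3: {3,4}
'c' @ 4: {1,2,5}  ✓accept
end set {1,2,5} — state 1 in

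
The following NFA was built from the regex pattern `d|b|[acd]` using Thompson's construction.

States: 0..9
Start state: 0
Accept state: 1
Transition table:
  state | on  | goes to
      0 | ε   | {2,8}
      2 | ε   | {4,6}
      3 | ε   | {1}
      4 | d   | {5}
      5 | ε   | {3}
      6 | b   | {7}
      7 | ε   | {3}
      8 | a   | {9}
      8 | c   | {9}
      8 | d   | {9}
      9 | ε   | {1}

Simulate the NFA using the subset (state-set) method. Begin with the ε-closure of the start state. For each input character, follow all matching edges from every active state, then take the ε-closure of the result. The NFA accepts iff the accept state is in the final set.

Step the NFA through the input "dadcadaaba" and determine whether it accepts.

initial (ε-close {0}): {0,2,4,6,8}
'd' @ 1: {1,3,5,9}  (accept∈set)
'a' @ 2: {}  — state set empty
rest 'dcadaaba' ignored (set empty)
end set {} — state 1 not in

Answer: REJECT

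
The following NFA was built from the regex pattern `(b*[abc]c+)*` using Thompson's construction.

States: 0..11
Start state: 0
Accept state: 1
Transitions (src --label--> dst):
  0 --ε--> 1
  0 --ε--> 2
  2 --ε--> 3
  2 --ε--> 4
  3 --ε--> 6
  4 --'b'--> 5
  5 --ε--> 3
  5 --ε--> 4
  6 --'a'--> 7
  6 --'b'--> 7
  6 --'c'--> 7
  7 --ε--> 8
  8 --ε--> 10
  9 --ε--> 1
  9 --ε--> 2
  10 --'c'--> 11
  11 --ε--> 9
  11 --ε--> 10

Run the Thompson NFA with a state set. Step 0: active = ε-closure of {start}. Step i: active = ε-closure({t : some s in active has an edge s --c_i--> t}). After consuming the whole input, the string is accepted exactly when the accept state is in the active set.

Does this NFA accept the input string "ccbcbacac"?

start: ε-closure({0}) = {0,1,2,3,4,6}
'c' @ 1: {7,8,10}
'c' @ 2: {1,2,3,4,6,9,10,11}  [accepting]
'b' @ 3: {3,4,5,6,7,8,10}
'c' @ 4: {1,2,3,4,6,7,8,9,10,11}  [accepting]
'b' @ 5: {3,4,5,6,7,8,10}
'a' @ 6: {7,8,10}
'c' @ 7: {1,2,3,4,6,9,10,11}  [accepting]
'a' @ 8: {7,8,10}
'c' @ 9: {1,2,3,4,6,9,10,11}  [accepting]
end set {1,2,3,4,6,9,10,11} — state 1 in

Answer: ACCEPT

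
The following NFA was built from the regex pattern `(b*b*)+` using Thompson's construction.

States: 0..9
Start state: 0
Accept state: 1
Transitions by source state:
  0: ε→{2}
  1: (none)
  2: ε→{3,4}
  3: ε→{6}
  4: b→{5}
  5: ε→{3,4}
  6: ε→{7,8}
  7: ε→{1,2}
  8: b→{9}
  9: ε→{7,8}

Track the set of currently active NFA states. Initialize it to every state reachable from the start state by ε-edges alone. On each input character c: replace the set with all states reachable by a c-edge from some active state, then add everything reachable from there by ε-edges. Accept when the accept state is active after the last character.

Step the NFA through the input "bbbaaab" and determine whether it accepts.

S₀ = ε-closure({0}) = {0,1,2,3,4,6,7,8}
'b' @ 1: {1,2,3,4,5,6,7,8,9}  (accept∈set)
'b' @ 2: {1,2,3,4,5,6,7,8,9}  (accept∈set)
'b' @ 3: {1,2,3,4,5,6,7,8,9}  (accept∈set)
'a' @ 4: {}  — state set empty
rest 'aab' ignored (set empty)
final: {}; accept 1 not in set

Answer: REJECT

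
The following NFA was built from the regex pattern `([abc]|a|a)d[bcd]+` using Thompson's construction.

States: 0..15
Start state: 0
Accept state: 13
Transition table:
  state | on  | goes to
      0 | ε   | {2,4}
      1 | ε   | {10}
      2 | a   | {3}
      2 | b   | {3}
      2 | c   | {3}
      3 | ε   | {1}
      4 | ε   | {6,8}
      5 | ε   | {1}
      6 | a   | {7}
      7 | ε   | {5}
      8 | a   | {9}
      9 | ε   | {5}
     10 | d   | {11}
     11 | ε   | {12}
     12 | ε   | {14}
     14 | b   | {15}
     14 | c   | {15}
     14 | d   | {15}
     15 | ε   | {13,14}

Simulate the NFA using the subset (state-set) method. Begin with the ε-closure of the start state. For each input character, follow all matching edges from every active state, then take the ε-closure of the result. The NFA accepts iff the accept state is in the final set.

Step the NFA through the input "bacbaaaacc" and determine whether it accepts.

Answer: REJECT

Steps:
S₀ = ε-closure({0}) = {0,2,4,6,8}
'b' @ 1: {1,3,10}
'a' @ 2: {}  — no active states
rest 'cbaaaacc' ignored (set empty)
end set {} — state 13 not in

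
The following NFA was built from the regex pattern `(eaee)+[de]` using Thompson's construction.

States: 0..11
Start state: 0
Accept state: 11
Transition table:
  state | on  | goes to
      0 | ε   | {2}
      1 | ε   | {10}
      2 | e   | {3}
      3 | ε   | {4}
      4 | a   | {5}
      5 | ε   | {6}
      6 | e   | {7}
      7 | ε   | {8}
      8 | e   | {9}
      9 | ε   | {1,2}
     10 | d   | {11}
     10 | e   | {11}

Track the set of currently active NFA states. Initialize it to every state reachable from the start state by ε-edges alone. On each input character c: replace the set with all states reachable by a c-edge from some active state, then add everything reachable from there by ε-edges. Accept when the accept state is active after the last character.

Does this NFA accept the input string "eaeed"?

Answer: ACCEPT

Steps:
start: ε-closure({0}) = {0,2}
'e' @ 1: {3,4}
'a' @ 2: {5,6}
'e' @ 3: {7,8}
'e' @ 4: {1,2,9,10}
'd' @ 5: {11}  (accept∈set)
end set {11} — state 11 in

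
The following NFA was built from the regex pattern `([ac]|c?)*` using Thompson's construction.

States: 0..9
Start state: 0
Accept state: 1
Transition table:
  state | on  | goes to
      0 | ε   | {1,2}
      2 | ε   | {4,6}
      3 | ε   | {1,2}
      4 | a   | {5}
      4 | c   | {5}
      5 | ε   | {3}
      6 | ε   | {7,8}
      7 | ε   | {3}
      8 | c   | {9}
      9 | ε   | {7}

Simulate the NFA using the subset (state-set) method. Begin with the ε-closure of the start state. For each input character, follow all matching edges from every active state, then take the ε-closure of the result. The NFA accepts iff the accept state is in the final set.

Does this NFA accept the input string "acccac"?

initial (ε-close {0}): {0,1,2,3,4,6,7,8}
'a' @ 1: {1,2,3,4,5,6,7,8}  ✓accept
'c' @ 2: {1,2,3,4,5,6,7,8,9}  ✓accept
'c' @ 3: {1,2,3,4,5,6,7,8,9}  ✓accept
'c' @ 4: {1,2,3,4,5,6,7,8,9}  ✓accept
'a' @ 5: {1,2,3,4,5,6,7,8}  ✓accept
'c' @ 6: {1,2,3,4,5,6,7,8,9}  ✓accept
end set {1,2,3,4,5,6,7,8,9} — state 1 in

Answer: ACCEPT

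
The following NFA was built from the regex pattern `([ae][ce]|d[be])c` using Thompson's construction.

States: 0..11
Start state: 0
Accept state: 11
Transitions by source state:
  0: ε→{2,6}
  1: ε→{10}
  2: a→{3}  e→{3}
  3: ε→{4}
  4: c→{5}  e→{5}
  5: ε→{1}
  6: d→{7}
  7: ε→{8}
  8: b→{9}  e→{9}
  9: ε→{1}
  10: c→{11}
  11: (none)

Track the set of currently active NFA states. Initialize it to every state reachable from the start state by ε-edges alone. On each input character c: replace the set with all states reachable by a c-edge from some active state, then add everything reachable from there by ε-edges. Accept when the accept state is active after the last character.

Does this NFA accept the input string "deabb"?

initial (ε-close {0}): {0,2,6}
'd' @ 1: {7,8}
'e' @ 2: {1,9,10}
'a' @ 3: {}  — state set empty
rest 'bb' ignored (set empty)
final: {}; accept 11 not in set

Answer: REJECT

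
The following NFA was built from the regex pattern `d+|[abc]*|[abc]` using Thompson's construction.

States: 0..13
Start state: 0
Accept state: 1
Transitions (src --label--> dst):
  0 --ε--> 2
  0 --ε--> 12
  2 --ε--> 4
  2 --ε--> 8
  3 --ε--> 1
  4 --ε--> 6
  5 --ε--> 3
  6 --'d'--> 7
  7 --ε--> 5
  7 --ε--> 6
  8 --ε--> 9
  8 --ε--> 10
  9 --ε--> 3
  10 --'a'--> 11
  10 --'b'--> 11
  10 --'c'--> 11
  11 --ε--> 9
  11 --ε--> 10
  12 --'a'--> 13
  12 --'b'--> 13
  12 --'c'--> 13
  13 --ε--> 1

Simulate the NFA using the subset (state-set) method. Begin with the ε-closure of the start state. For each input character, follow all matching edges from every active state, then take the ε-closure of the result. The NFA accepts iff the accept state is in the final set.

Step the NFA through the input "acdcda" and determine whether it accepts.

S₀ = ε-closure({0}) = {0,1,2,3,4,6,8,9,10,12}
'a' @ 1: {1,3,9,10,11,13}  (accept∈set)
'c' @ 2: {1,3,9,10,11}  (accept∈set)
'd' @ 3: {}  — no active states
rest 'cda' ignored (set empty)
final: {}; accept 1 not in set

Answer: REJECT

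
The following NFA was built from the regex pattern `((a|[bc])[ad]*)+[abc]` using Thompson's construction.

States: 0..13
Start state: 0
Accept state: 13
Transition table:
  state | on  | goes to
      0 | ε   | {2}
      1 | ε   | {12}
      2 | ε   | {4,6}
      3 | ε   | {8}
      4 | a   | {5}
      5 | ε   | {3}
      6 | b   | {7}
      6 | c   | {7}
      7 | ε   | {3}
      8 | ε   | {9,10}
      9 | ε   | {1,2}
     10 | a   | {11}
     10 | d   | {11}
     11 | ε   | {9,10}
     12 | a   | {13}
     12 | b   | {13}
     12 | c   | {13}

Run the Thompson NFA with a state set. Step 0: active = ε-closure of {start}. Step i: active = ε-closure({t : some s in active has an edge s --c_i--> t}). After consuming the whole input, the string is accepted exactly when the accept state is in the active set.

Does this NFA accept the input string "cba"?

initial (ε-close {0}): {0,2,4,6}
'c' @ 1: {1,2,3,4,6,7,8,9,10,12}
'b' @ 2: {1,2,3,4,6,7,8,9,10,12,13}  (accept∈set)
'a' @ 3: {1,2,3,4,5,6,8,9,10,11,12,13}  (accept∈set)
end set {1,2,3,4,5,6,8,9,10,11,12,13} — state 13 in

Answer: ACCEPT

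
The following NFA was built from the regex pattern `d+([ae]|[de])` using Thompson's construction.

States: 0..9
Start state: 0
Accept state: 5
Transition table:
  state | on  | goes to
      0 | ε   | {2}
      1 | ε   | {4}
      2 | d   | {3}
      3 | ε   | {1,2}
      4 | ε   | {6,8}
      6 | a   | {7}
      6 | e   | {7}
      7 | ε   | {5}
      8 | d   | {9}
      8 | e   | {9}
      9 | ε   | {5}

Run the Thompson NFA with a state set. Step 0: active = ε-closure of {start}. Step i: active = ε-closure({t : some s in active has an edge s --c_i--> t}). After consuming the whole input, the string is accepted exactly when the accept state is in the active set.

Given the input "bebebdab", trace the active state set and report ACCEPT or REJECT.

Answer: REJECT

Trace:
start: ε-closure({0}) = {0,2}
'b' @ 1: {}  — dead — no transitions
rest 'ebebdab' ignored (set empty)
final: {}; accept 5 not in set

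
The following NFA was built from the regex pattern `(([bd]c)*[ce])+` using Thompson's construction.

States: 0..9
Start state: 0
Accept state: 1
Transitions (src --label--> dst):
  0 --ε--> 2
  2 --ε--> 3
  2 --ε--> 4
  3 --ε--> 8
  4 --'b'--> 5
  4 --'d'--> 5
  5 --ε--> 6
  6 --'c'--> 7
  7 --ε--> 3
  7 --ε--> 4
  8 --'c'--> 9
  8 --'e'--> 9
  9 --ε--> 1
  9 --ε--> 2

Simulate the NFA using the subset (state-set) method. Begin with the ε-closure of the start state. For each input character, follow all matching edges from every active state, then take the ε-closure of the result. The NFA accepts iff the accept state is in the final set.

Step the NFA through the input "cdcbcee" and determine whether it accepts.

S₀ = ε-closure({0}) = {0,2,3,4,8}
'c' @ 1: {1,2,3,4,8,9}  [accepting]
'd' @ 2: {5,6}
'c' @ 3: {3,4,7,8}
'b' @ 4: {5,6}
'c' @ 5: {3,4,7,8}
'e' @ 6: {1,2,3,4,8,9}  [accepting]
'e' @ 7: {1,2,3,4,8,9}  [accepting]
after full input: {1,2,3,4,8,9}  (accept=1 in)

Answer: ACCEPT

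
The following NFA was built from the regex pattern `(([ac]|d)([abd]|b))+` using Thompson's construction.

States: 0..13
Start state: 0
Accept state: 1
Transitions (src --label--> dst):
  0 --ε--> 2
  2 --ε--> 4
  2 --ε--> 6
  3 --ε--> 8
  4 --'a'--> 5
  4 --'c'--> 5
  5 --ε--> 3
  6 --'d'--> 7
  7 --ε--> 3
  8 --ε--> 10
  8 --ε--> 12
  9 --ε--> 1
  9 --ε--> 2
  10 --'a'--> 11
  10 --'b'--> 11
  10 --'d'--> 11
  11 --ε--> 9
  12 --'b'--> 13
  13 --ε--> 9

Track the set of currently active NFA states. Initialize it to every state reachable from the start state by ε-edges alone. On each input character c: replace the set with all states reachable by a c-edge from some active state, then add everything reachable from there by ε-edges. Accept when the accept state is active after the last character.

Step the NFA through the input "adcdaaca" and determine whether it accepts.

Answer: ACCEPT

Steps:
initial (ε-close {0}): {0,2,4,6}
'a' @ 1: {3,5,8,10,12}
'd' @ 2: {1,2,4,6,9,11}  (accept∈set)
'c' @ 3: {3,5,8,10,12}
'd' @ 4: {1,2,4,6,9,11}  (accept∈set)
'a' @ 5: {3,5,8,10,12}
'a' @ 6: {1,2,4,6,9,11}  (accept∈set)
'c' @ 7: {3,5,8,10,12}
'a' @ 8: {1,2,4,6,9,11}  (accept∈set)
after full input: {1,2,4,6,9,11}  (accept=1 in)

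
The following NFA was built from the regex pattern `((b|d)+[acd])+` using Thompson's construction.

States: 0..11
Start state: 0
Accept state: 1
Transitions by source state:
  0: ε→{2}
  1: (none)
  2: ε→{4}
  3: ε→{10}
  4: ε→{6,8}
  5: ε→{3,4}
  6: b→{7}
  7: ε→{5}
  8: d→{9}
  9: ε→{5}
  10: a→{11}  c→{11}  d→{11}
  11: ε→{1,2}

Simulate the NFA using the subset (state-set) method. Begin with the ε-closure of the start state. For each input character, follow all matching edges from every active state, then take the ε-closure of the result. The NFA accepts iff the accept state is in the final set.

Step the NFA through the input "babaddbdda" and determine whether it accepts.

initial (ε-close {0}): {0,2,4,6,8}
'b' @ 1: {3,4,5,6,7,8,10}
'a' @ 2: {1,2,4,6,8,11}  (accept∈set)
'b' @ 3: {3,4,5,6,7,8,10}
'a' @ 4: {1,2,4,6,8,11}  (accept∈set)
'd' @ 5: {3,4,5,6,8,9,10}
'd' @ 6: {1,2,3,4,5,6,8,9,10,11}  (accept∈set)
'b' @ 7: {3,4,5,6,7,8,10}
'd' @ 8: {1,2,3,4,5,6,8,9,10,11}  (accept∈set)
'd' @ 9: {1,2,3,4,5,6,8,9,10,11}  (accept∈set)
'a' @ 10: {1,2,4,6,8,11}  (accept∈set)
final: {1,2,4,6,8,11}; accept 1 in set

Answer: ACCEPT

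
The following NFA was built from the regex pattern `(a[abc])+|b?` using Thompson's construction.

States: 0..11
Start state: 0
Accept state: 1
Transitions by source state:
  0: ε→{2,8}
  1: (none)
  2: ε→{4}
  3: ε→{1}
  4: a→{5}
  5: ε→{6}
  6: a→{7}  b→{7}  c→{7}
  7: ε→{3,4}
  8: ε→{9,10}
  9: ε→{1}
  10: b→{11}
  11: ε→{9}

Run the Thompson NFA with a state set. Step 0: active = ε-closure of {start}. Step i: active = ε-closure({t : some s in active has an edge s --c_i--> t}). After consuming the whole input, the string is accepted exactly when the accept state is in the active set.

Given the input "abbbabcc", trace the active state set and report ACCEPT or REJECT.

S₀ = ε-closure({0}) = {0,1,2,4,8,9,10}
'a' @ 1: {5,6}
'b' @ 2: {1,3,4,7}  (accept∈set)
'b' @ 3: {}  — state set empty
rest 'babcc' ignored (set empty)
end set {} — state 1 not in

Answer: REJECT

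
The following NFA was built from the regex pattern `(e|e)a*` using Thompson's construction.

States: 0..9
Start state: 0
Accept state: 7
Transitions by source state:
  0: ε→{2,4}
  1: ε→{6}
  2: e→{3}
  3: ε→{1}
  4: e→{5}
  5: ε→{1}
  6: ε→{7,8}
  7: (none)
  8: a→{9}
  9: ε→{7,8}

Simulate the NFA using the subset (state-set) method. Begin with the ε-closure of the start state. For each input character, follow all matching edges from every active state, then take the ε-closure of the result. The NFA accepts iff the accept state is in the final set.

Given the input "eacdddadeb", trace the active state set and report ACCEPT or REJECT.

Answer: REJECT

Derivation:
start: ε-closure({0}) = {0,2,4}
'e' @ 1: {1,3,5,6,7,8}  ✓accept
'a' @ 2: {7,8,9}  ✓accept
'c' @ 3: {}  — dead — no transitions
rest 'dddadeb' ignored (set empty)
end set {} — state 7 not in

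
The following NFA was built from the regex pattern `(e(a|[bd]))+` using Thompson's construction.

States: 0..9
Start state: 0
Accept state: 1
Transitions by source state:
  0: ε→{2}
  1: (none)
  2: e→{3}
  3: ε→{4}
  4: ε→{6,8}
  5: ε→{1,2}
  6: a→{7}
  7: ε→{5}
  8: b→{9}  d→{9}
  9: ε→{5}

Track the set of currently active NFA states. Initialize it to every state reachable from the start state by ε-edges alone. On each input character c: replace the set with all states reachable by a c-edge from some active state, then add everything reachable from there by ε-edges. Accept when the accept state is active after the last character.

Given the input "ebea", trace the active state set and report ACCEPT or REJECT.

Answer: ACCEPT

Steps:
start: ε-closure({0}) = {0,2}
'e' @ 1: {3,4,6,8}
'b' @ 2: {1,2,5,9}  ✓accept
'e' @ 3: {3,4,6,8}
'a' @ 4: {1,2,5,7}  ✓accept
final: {1,2,5,7}; accept 1 in set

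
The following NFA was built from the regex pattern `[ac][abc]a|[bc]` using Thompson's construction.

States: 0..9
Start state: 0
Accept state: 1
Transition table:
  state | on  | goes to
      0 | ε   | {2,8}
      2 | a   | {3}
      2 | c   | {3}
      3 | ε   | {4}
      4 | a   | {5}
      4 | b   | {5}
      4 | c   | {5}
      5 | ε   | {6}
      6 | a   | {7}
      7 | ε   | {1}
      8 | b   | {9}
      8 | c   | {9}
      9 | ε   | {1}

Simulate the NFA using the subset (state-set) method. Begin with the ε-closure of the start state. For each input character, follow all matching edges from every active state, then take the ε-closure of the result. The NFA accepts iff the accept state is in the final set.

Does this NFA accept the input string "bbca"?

start: ε-closure({0}) = {0,2,8}
'b' @ 1: {1,9}  [accepting]
'b' @ 2: {}  — no active states
rest 'ca' ignored (set empty)
final: {}; accept 1 not in set

Answer: REJECT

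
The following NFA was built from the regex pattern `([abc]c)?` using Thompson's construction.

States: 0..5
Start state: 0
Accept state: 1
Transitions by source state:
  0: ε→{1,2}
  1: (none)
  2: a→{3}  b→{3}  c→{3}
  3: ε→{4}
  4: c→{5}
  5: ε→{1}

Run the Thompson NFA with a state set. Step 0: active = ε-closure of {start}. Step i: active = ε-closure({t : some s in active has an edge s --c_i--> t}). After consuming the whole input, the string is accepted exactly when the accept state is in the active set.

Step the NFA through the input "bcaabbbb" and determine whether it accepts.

initial (ε-close {0}): {0,1,2}
'b' @ 1: {3,4}
'c' @ 2: {1,5}  (accept∈set)
'a' @ 3: {}  — state set empty
rest 'abbbb' ignored (set empty)
end set {} — state 1 not in

Answer: REJECT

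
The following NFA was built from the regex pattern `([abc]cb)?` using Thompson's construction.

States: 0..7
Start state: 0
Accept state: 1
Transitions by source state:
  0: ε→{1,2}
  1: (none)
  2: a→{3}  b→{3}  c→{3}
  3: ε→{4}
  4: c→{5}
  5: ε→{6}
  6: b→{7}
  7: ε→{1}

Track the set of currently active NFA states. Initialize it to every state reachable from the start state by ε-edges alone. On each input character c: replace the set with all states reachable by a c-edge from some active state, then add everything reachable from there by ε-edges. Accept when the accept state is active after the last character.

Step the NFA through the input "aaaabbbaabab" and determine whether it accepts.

start: ε-closure({0}) = {0,1,2}
'a' @ 1: {3,4}
'a' @ 2: {}  — no active states
rest 'aabbbaabab' ignored (set empty)
after full input: {}  (accept=1 not in)

Answer: REJECT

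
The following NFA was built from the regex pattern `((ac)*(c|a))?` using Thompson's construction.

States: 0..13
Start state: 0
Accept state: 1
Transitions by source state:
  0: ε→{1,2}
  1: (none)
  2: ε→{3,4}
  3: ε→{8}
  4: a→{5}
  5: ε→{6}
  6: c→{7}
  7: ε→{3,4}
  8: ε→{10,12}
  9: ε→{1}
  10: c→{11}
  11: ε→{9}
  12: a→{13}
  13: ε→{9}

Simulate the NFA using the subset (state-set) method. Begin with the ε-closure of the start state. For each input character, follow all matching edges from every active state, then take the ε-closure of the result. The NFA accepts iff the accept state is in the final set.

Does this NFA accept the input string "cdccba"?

Answer: REJECT

Steps:
S₀ = ε-closure({0}) = {0,1,2,3,4,8,10,12}
'c' @ 1: {1,9,11}  [accepting]
'd' @ 2: {}  — state set empty
rest 'ccba' ignored (set empty)
after full input: {}  (accept=1 not in)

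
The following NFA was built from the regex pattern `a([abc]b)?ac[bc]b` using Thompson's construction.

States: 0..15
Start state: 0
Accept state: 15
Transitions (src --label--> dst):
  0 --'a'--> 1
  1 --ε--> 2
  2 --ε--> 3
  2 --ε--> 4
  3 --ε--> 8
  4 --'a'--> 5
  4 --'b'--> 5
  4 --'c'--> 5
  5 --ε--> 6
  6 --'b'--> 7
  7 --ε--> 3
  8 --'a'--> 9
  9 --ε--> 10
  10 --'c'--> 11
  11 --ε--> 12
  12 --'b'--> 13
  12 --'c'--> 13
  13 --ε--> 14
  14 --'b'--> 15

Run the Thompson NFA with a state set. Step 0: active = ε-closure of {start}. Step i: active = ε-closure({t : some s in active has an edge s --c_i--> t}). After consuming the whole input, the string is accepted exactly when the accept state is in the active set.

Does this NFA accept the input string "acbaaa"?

initial (ε-close {0}): {0}
'a' @ 1: {1,2,3,4,8}
'c' @ 2: {5,6}
'b' @ 3: {3,7,8}
'a' @ 4: {9,10}
'a' @ 5: {}  — dead — no transitions
rest 'a' ignored (set empty)
final: {}; accept 15 not in set

Answer: REJECT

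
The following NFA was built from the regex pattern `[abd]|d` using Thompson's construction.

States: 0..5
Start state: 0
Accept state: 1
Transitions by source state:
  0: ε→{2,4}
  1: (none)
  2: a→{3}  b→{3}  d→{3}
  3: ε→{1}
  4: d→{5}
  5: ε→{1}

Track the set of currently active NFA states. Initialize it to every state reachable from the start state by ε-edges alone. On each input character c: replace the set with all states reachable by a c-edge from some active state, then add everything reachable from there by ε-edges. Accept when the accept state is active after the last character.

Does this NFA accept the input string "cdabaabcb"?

Answer: REJECT

Trace:
S₀ = ε-closure({0}) = {0,2,4}
'c' @ 1: {}  — dead — no transitions
rest 'dabaabcb' ignored (set empty)
final: {}; accept 1 not in set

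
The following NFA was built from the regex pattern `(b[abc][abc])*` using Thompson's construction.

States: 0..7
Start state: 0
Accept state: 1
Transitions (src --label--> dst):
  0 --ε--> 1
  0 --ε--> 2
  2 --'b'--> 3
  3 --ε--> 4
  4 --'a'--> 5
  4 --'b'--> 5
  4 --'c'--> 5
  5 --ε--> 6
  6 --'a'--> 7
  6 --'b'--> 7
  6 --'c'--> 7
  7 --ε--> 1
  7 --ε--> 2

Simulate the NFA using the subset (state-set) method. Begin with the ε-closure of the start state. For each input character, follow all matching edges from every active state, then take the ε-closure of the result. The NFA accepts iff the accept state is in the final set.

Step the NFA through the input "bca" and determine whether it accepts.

Answer: ACCEPT

Trace:
start: ε-closure({0}) = {0,1,2}
'b' @ 1: {3,4}
'c' @ 2: {5,6}
'a' @ 3: {1,2,7}  (accept∈set)
end set {1,2,7} — state 1 in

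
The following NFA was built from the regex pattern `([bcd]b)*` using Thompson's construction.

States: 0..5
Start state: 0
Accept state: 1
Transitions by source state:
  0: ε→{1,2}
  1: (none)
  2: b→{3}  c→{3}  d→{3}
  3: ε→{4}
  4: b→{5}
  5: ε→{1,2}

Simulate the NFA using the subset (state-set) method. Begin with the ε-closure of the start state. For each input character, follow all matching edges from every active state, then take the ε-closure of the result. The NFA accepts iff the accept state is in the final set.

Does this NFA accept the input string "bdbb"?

start: ε-closure({0}) = {0,1,2}
'b' @ 1: {3,4}
'd' @ 2: {}  — no active states
rest 'bb' ignored (set empty)
final: {}; accept 1 not in set

Answer: REJECT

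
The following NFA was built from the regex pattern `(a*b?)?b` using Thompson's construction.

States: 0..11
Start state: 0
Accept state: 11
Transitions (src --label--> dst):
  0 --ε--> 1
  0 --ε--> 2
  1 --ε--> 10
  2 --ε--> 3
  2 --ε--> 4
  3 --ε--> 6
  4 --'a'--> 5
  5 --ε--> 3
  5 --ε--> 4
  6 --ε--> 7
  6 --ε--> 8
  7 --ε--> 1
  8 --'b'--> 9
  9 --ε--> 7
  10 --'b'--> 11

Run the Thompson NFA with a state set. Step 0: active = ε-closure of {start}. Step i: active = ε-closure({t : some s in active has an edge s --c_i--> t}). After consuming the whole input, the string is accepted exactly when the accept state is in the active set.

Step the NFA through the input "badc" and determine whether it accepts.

Answer: REJECT

Trace:
initial (ε-close {0}): {0,1,2,3,4,6,7,8,10}
'b' @ 1: {1,7,9,10,11}  (accept∈set)
'a' @ 2: {}  — state set empty
rest 'dc' ignored (set empty)
final: {}; accept 11 not in set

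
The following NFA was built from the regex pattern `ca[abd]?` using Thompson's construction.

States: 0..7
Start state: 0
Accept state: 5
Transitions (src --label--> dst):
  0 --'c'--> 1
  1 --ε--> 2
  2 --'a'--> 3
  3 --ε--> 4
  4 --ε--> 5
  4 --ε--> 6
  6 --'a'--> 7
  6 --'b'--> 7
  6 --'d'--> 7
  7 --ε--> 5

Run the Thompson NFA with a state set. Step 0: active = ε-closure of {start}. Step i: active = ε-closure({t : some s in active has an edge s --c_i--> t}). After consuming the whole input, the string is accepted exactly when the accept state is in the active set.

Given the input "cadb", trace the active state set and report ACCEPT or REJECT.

S₀ = ε-closure({0}) = {0}
'c' @ 1: {1,2}
'a' @ 2: {3,4,5,6}  [accepting]
'd' @ 3: {5,7}  [accepting]
'b' @ 4: {}  — no active states
final: {}; accept 5 not in set

Answer: REJECT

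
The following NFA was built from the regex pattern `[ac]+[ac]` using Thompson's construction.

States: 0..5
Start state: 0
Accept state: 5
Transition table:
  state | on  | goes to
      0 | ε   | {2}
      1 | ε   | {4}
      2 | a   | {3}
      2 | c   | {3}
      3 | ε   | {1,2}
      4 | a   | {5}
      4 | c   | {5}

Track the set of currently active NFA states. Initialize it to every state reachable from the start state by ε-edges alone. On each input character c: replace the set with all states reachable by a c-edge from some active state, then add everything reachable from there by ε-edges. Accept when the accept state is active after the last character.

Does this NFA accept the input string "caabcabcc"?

Answer: REJECT

Derivation:
initial (ε-close {0}): {0,2}
'c' @ 1: {1,2,3,4}
'a' @ 2: {1,2,3,4,5}  ✓accept
'a' @ 3: {1,2,3,4,5}  ✓accept
'b' @ 4: {}  — no active states
rest 'cabcc' ignored (set empty)
after full input: {}  (accept=5 not in)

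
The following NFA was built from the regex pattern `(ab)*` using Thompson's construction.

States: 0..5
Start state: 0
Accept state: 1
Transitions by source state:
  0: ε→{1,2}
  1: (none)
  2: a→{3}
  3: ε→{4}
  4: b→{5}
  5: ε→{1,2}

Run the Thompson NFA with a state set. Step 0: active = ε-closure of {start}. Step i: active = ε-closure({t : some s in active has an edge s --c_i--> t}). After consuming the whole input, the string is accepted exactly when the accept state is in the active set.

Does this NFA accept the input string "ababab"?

S₀ = ε-closure({0}) = {0,1,2}
'a' @ 1: {3,4}
'b' @ 2: {1,2,5}  [accepting]
'a' @ 3: {3,4}
'b' @ 4: {1,2,5}  [accepting]
'a' @ 5: {3,4}
'b' @ 6: {1,2,5}  [accepting]
final: {1,2,5}; accept 1 in set

Answer: ACCEPT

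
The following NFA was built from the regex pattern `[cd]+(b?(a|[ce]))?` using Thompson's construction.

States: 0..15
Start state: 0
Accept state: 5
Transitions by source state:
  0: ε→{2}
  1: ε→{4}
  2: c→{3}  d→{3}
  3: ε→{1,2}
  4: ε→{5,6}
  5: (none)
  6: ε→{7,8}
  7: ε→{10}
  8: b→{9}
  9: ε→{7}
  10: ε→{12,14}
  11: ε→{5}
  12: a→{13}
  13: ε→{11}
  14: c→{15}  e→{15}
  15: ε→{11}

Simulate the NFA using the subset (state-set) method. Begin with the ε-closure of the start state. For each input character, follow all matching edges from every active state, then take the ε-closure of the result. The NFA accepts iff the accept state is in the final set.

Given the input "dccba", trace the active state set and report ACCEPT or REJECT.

Answer: ACCEPT

Steps:
start: ε-closure({0}) = {0,2}
'd' @ 1: {1,2,3,4,5,6,7,8,10,12,14}  (accept∈set)
'c' @ 2: {1,2,3,4,5,6,7,8,10,11,12,14,15}  (accept∈set)
'c' @ 3: {1,2,3,4,5,6,7,8,10,11,12,14,15}  (accept∈set)
'b' @ 4: {7,9,10,12,14}
'a' @ 5: {5,11,13}  (accept∈set)
end set {5,11,13} — state 5 in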